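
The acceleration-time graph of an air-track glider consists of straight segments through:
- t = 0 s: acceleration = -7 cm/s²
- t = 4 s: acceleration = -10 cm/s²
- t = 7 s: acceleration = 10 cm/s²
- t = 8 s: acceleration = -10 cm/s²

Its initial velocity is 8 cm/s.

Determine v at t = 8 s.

Δv equals the area under the a-t graph; then v = v₀ + Δv.
0–4 s: ½(-7 + -10)(4) = -34 cm/s
4–7 s: ½(-10 + 10)(3) = 0 cm/s
7–8 s: ½(10 + -10)(1) = 0 cm/s
Δv = -34 cm/s, so v(8) = 8 + (-34) = -26 cm/s.

-26 cm/s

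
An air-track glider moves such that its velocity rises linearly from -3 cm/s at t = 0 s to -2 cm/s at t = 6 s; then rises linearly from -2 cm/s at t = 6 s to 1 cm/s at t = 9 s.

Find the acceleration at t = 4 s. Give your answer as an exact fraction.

1/6 cm/s²

Acceleration is the slope of the v-t graph on 0–6 s: (-2 − -3)/(6 − 0) = 1/6 cm/s².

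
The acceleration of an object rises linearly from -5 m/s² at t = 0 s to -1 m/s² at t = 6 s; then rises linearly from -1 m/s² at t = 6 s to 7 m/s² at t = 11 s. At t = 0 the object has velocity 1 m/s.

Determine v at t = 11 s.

-2 m/s

Δv equals the area under the a-t graph; then v = v₀ + Δv.
0–6 s: ½(-5 + -1)(6) = -18 m/s
6–11 s: ½(-1 + 7)(5) = 15 m/s
Δv = -3 m/s, so v(11) = 1 + (-3) = -2 m/s.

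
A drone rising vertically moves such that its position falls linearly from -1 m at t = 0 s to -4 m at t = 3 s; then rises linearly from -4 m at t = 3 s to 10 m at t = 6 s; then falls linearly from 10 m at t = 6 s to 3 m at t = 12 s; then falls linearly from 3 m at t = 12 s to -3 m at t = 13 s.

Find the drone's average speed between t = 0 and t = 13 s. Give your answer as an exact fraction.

Average speed = (total path length)/(elapsed time); on a piecewise-linear x-t graph the path length is Σ|Δx|.
0–3 s: |Δx| = |-4 − -1| = 3 m
3–6 s: |Δx| = |10 − -4| = 14 m
6–12 s: |Δx| = |3 − 10| = 7 m
12–13 s: |Δx| = |-3 − 3| = 6 m
Total path = 30 m; average speed = 30/13 = 30/13 m/s.

30/13 m/s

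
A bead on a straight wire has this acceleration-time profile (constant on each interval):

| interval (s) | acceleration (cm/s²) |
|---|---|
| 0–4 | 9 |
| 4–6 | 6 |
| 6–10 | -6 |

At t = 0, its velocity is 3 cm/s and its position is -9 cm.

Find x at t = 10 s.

321 cm

On each constant-a segment, Δv = aΔt and Δx = v₀Δt + ½aΔt²; chain segment to segment.
0–4 s: v starts 3 cm/s; Δx = 3·4 + ½·9·4² = 84 cm; v ends 39 cm/s.
4–6 s: v starts 39 cm/s; Δx = 39·2 + ½·6·2² = 90 cm; v ends 51 cm/s.
6–10 s: v starts 51 cm/s; Δx = 51·4 + ½·-6·4² = 156 cm; v ends 27 cm/s.
x(10) = -9 + Σ Δx = 321 cm.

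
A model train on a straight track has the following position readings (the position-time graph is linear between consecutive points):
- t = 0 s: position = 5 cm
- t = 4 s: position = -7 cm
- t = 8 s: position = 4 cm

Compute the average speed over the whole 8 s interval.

2.875 cm/s

Average speed = (total path length)/(elapsed time); on a piecewise-linear x-t graph the path length is Σ|Δx|.
0–4 s: |Δx| = |-7 − 5| = 12 cm
4–8 s: |Δx| = |4 − -7| = 11 cm
Total path = 23 cm; average speed = 23/8 = 2.875 cm/s.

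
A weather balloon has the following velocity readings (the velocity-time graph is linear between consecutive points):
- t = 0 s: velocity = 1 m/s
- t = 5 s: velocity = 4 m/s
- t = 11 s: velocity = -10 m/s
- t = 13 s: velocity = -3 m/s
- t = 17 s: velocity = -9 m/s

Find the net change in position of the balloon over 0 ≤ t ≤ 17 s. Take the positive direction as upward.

-42.5 m

Displacement is the signed area under the v-t curve.
0–5 s: ½(1 + 4)(5) = 12.5 m
5–11 s: ½(4 + -10)(6) = -18 m
11–13 s: ½(-10 + -3)(2) = -13 m
13–17 s: ½(-3 + -9)(4) = -24 m
Net displacement = -42.5 m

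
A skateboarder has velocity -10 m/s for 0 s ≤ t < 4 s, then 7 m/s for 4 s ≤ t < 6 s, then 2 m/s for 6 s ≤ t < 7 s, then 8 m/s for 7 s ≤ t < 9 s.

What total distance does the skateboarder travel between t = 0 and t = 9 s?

Distance (not displacement) is the total path length: add the absolute areas under v-t.
0–4 s: |-10| × 4 = 40 m
4–6 s: |7| × 2 = 14 m
6–7 s: |2| × 1 = 2 m
7–9 s: |8| × 2 = 16 m
Total distance = 72 m

72 m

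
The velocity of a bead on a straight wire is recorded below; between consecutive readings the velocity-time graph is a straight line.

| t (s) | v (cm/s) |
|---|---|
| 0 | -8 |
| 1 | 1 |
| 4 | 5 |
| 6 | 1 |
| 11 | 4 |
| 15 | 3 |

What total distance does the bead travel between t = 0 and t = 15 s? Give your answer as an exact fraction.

406/9 cm

Total distance travelled is ∫|v| dt — sum the magnitudes of each area piece.
0–1 s: v = 0 at t = 8/9 s; triangle areas 32/9 + 1/18 = 65/18 cm
1–4 s: |½(1 + 5)(3)| = 9 cm
4–6 s: |½(5 + 1)(2)| = 6 cm
6–11 s: |½(1 + 4)(5)| = 12.5 cm
11–15 s: |½(4 + 3)(4)| = 14 cm
Total distance = 406/9 cm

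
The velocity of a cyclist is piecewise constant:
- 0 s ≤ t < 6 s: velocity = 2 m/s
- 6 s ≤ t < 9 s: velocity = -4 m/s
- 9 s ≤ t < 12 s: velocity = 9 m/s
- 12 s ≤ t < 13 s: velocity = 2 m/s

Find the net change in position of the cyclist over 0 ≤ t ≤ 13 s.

29 m

Displacement is the signed area under the v-t curve.
0–6 s: 2 × 6 = 12 m
6–9 s: -4 × 3 = -12 m
9–12 s: 9 × 3 = 27 m
12–13 s: 2 × 1 = 2 m
Net displacement = 29 m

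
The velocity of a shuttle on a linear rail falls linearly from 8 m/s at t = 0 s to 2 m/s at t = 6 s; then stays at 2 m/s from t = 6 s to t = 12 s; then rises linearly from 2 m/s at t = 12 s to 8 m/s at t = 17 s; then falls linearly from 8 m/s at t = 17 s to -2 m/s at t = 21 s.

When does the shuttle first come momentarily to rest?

v changes sign on 17–21 s (from 8 to -2); the graph is linear there, so v = 0 at t = 17 + (-8)·(21 − 17)/(-2 − 8) = 20.2 s.

t = 20.2 s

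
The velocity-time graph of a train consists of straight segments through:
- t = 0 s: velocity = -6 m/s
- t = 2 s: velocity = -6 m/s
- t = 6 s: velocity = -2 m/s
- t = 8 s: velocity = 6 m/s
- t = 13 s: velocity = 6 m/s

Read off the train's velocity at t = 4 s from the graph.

On 2–6 s the graph is linear from -6 to -2 m/s: v(4) = -6 + (-2 − -6)·(4 − 2)/(6 − 2) = -4 m/s.

-4 m/s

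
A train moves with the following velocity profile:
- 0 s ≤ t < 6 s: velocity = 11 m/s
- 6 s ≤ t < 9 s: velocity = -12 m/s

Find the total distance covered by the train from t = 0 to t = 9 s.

Distance (not displacement) is the total path length: add the absolute areas under v-t.
0–6 s: |11| × 6 = 66 m
6–9 s: |-12| × 3 = 36 m
Total distance = 102 m

102 m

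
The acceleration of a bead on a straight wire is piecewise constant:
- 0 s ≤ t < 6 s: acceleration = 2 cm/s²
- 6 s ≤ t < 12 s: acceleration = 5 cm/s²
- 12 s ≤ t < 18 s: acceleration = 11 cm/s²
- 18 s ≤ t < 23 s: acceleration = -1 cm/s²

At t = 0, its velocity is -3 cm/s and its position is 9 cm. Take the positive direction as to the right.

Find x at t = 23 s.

On each constant-a segment, Δv = aΔt and Δx = v₀Δt + ½aΔt²; chain segment to segment.
0–6 s: v starts -3 cm/s; Δx = -3·6 + ½·2·6² = 18 cm; v ends 9 cm/s.
6–12 s: v starts 9 cm/s; Δx = 9·6 + ½·5·6² = 144 cm; v ends 39 cm/s.
12–18 s: v starts 39 cm/s; Δx = 39·6 + ½·11·6² = 432 cm; v ends 105 cm/s.
18–23 s: v starts 105 cm/s; Δx = 105·5 + ½·-1·5² = 512.5 cm; v ends 100 cm/s.
x(23) = 9 + Σ Δx = 1115.5 cm.

1115.5 cm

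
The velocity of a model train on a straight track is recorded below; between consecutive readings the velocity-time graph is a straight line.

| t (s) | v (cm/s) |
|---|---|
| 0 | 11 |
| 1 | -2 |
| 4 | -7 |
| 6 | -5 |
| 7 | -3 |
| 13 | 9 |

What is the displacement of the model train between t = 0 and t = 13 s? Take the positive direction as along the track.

-7 cm

Displacement is the signed area under the v-t curve.
0–1 s: ½(11 + -2)(1) = 4.5 cm
1–4 s: ½(-2 + -7)(3) = -13.5 cm
4–6 s: ½(-7 + -5)(2) = -12 cm
6–7 s: ½(-5 + -3)(1) = -4 cm
7–13 s: ½(-3 + 9)(6) = 18 cm
Net displacement = -7 cm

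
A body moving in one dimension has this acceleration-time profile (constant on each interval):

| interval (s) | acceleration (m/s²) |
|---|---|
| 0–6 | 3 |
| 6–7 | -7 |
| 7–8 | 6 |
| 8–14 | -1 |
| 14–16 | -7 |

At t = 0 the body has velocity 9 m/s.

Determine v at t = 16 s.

Δv equals the area under the a-t graph; then v = v₀ + Δv.
0–6 s: 3 × 6 = 18 m/s
6–7 s: -7 × 1 = -7 m/s
7–8 s: 6 × 1 = 6 m/s
8–14 s: -1 × 6 = -6 m/s
14–16 s: -7 × 2 = -14 m/s
Δv = -3 m/s, so v(16) = 9 + (-3) = 6 m/s.

6 m/s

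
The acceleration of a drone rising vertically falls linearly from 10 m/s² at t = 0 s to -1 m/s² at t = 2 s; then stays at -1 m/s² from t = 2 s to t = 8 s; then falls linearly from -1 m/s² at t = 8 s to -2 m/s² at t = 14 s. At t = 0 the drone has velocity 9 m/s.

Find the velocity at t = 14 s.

3 m/s

Δv equals the area under the a-t graph; then v = v₀ + Δv.
0–2 s: ½(10 + -1)(2) = 9 m/s
2–8 s: -1 × 6 = -6 m/s
8–14 s: ½(-1 + -2)(6) = -9 m/s
Δv = -6 m/s, so v(14) = 9 + (-6) = 3 m/s.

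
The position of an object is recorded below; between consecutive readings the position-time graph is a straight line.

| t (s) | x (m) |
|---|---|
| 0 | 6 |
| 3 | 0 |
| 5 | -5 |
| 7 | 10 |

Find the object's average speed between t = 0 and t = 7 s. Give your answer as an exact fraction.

26/7 m/s

Average speed = (total path length)/(elapsed time); on a piecewise-linear x-t graph the path length is Σ|Δx|.
0–3 s: |Δx| = |0 − 6| = 6 m
3–5 s: |Δx| = |-5 − 0| = 5 m
5–7 s: |Δx| = |10 − -5| = 15 m
Total path = 26 m; average speed = 26/7 = 26/7 m/s.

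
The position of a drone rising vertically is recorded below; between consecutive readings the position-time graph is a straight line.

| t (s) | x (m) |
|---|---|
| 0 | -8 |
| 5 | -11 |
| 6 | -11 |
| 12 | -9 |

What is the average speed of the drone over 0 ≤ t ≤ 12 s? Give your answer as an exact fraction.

5/12 m/s

Average speed = (total path length)/(elapsed time); on a piecewise-linear x-t graph the path length is Σ|Δx|.
0–5 s: |Δx| = |-11 − -8| = 3 m
5–6 s: |Δx| = |-11 − -11| = 0 m
6–12 s: |Δx| = |-9 − -11| = 2 m
Total path = 5 m; average speed = 5/12 = 5/12 m/s.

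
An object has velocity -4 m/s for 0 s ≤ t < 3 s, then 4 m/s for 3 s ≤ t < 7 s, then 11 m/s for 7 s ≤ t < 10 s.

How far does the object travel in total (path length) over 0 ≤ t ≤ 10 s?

61 m

Distance (not displacement) is the total path length: add the absolute areas under v-t.
0–3 s: |-4| × 3 = 12 m
3–7 s: |4| × 4 = 16 m
7–10 s: |11| × 3 = 33 m
Total distance = 61 m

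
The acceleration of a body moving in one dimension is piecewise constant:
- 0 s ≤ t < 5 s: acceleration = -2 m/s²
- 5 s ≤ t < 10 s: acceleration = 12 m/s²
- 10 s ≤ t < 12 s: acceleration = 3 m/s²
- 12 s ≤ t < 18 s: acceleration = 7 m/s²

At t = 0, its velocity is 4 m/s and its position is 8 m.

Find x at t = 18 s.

723 m

On each constant-a segment, Δv = aΔt and Δx = v₀Δt + ½aΔt²; chain segment to segment.
0–5 s: v starts 4 m/s; Δx = 4·5 + ½·-2·5² = -5 m; v ends -6 m/s.
5–10 s: v starts -6 m/s; Δx = -6·5 + ½·12·5² = 120 m; v ends 54 m/s.
10–12 s: v starts 54 m/s; Δx = 54·2 + ½·3·2² = 114 m; v ends 60 m/s.
12–18 s: v starts 60 m/s; Δx = 60·6 + ½·7·6² = 486 m; v ends 102 m/s.
x(18) = 8 + Σ Δx = 723 m.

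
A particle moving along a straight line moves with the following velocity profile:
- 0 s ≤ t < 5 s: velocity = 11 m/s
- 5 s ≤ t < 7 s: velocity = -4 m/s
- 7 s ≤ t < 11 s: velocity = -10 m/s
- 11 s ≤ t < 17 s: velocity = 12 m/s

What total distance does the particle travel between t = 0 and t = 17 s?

175 m

Total distance travelled is ∫|v| dt — sum the magnitudes of each area piece.
0–5 s: |11| × 5 = 55 m
5–7 s: |-4| × 2 = 8 m
7–11 s: |-10| × 4 = 40 m
11–17 s: |12| × 6 = 72 m
Total distance = 175 m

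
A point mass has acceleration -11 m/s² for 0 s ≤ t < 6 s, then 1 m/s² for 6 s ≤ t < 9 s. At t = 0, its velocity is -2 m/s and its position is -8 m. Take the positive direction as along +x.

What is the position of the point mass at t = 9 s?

-417.5 m

On each constant-a segment, Δv = aΔt and Δx = v₀Δt + ½aΔt²; chain segment to segment.
0–6 s: v starts -2 m/s; Δx = -2·6 + ½·-11·6² = -210 m; v ends -68 m/s.
6–9 s: v starts -68 m/s; Δx = -68·3 + ½·1·3² = -199.5 m; v ends -65 m/s.
x(9) = -8 + Σ Δx = -417.5 m.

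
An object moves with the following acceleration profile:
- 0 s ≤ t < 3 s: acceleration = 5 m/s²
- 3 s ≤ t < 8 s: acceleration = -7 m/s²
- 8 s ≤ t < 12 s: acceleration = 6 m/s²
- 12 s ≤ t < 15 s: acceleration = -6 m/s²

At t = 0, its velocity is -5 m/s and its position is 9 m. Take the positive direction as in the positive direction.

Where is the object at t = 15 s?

On each constant-a segment, Δv = aΔt and Δx = v₀Δt + ½aΔt²; chain segment to segment.
0–3 s: v starts -5 m/s; Δx = -5·3 + ½·5·3² = 7.5 m; v ends 10 m/s.
3–8 s: v starts 10 m/s; Δx = 10·5 + ½·-7·5² = -37.5 m; v ends -25 m/s.
8–12 s: v starts -25 m/s; Δx = -25·4 + ½·6·4² = -52 m; v ends -1 m/s.
12–15 s: v starts -1 m/s; Δx = -1·3 + ½·-6·3² = -30 m; v ends -19 m/s.
x(15) = 9 + Σ Δx = -103 m.

-103 m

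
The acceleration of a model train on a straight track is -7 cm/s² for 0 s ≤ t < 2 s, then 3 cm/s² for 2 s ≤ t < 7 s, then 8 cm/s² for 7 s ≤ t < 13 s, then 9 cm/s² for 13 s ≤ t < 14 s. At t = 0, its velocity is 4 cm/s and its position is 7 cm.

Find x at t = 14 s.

220 cm

On each constant-a segment, Δv = aΔt and Δx = v₀Δt + ½aΔt²; chain segment to segment.
0–2 s: v starts 4 cm/s; Δx = 4·2 + ½·-7·2² = -6 cm; v ends -10 cm/s.
2–7 s: v starts -10 cm/s; Δx = -10·5 + ½·3·5² = -12.5 cm; v ends 5 cm/s.
7–13 s: v starts 5 cm/s; Δx = 5·6 + ½·8·6² = 174 cm; v ends 53 cm/s.
13–14 s: v starts 53 cm/s; Δx = 53·1 + ½·9·1² = 57.5 cm; v ends 62 cm/s.
x(14) = 7 + Σ Δx = 220 cm.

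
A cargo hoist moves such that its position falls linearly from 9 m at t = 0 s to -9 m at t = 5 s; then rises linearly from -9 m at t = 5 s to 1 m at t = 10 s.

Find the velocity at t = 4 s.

Velocity is the slope of the x-t graph on 0–5 s: (-9 − 9)/(5 − 0) = -3.6 m/s.

-3.6 m/s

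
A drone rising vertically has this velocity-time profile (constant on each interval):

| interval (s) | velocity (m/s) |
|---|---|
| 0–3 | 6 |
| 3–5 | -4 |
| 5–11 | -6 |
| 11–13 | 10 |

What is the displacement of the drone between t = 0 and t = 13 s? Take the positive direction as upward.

-6 m

Displacement is the signed area under the v-t curve.
0–3 s: 6 × 3 = 18 m
3–5 s: -4 × 2 = -8 m
5–11 s: -6 × 6 = -36 m
11–13 s: 10 × 2 = 20 m
Net displacement = -6 m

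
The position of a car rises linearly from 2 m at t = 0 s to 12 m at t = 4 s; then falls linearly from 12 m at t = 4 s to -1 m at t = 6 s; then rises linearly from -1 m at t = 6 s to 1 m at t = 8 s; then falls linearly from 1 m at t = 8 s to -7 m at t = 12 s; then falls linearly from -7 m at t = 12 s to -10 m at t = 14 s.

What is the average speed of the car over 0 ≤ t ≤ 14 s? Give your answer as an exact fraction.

18/7 m/s

Average speed = (total path length)/(elapsed time); on a piecewise-linear x-t graph the path length is Σ|Δx|.
0–4 s: |Δx| = |12 − 2| = 10 m
4–6 s: |Δx| = |-1 − 12| = 13 m
6–8 s: |Δx| = |1 − -1| = 2 m
8–12 s: |Δx| = |-7 − 1| = 8 m
12–14 s: |Δx| = |-10 − -7| = 3 m
Total path = 36 m; average speed = 36/14 = 18/7 m/s.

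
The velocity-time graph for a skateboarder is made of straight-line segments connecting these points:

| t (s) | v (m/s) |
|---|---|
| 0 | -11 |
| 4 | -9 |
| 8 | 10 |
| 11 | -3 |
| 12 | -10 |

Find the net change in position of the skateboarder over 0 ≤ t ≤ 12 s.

Displacement is the signed area under the v-t curve.
0–4 s: ½(-11 + -9)(4) = -40 m
4–8 s: ½(-9 + 10)(4) = 2 m
8–11 s: ½(10 + -3)(3) = 10.5 m
11–12 s: ½(-3 + -10)(1) = -6.5 m
Net displacement = -34 m

-34 m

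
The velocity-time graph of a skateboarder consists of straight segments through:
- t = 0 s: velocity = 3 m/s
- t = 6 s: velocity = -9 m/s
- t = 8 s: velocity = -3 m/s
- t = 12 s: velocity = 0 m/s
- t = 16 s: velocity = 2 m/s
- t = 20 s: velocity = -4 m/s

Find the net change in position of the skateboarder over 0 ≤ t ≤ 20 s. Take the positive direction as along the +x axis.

Net displacement equals the area under the velocity-time graph (areas below the axis count negative).
0–6 s: ½(3 + -9)(6) = -18 m
6–8 s: ½(-9 + -3)(2) = -12 m
8–12 s: ½(-3 + 0)(4) = -6 m
12–16 s: ½(0 + 2)(4) = 4 m
16–20 s: ½(2 + -4)(4) = -4 m
Net displacement = -36 m

-36 m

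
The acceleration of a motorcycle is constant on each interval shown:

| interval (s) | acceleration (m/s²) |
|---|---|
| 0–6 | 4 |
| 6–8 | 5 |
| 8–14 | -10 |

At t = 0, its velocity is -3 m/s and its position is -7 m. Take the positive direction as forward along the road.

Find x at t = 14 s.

105 m

On each constant-a segment, Δv = aΔt and Δx = v₀Δt + ½aΔt²; chain segment to segment.
0–6 s: v starts -3 m/s; Δx = -3·6 + ½·4·6² = 54 m; v ends 21 m/s.
6–8 s: v starts 21 m/s; Δx = 21·2 + ½·5·2² = 52 m; v ends 31 m/s.
8–14 s: v starts 31 m/s; Δx = 31·6 + ½·-10·6² = 6 m; v ends -29 m/s.
x(14) = -7 + Σ Δx = 105 m.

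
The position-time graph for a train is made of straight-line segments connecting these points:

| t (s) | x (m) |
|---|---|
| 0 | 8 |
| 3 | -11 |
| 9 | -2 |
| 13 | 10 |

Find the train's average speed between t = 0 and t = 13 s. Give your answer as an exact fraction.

Average speed = (total path length)/(elapsed time); on a piecewise-linear x-t graph the path length is Σ|Δx|.
0–3 s: |Δx| = |-11 − 8| = 19 m
3–9 s: |Δx| = |-2 − -11| = 9 m
9–13 s: |Δx| = |10 − -2| = 12 m
Total path = 40 m; average speed = 40/13 = 40/13 m/s.

40/13 m/s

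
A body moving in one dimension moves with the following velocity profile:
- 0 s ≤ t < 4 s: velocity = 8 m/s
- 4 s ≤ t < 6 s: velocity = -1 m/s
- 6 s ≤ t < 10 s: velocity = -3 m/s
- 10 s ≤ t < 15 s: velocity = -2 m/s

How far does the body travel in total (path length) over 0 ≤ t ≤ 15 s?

56 m

Distance (not displacement) is the total path length: add the absolute areas under v-t.
0–4 s: |8| × 4 = 32 m
4–6 s: |-1| × 2 = 2 m
6–10 s: |-3| × 4 = 12 m
10–15 s: |-2| × 5 = 10 m
Total distance = 56 m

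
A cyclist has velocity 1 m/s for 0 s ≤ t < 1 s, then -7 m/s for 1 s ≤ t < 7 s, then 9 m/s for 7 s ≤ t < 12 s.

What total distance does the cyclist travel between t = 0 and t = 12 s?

Distance (not displacement) is the total path length: add the absolute areas under v-t.
0–1 s: |1| × 1 = 1 m
1–7 s: |-7| × 6 = 42 m
7–12 s: |9| × 5 = 45 m
Total distance = 88 m

88 m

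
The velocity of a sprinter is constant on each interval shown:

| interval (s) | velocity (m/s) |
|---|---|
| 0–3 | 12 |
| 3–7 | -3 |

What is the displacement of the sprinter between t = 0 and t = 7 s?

Displacement is the signed area under the v-t curve.
0–3 s: 12 × 3 = 36 m
3–7 s: -3 × 4 = -12 m
Net displacement = 24 m

24 m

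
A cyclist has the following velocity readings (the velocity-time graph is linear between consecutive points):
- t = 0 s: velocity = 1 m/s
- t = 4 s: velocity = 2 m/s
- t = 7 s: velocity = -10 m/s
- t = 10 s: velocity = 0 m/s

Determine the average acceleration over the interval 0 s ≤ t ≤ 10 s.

-0.1 m/s²

Average acceleration = Δv/Δt = (0 − 1)/(10 − 0) = -0.1 m/s².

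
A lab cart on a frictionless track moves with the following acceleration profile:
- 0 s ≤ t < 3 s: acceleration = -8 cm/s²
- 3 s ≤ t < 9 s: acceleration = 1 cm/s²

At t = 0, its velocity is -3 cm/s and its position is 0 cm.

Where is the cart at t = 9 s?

On each constant-a segment, Δv = aΔt and Δx = v₀Δt + ½aΔt²; chain segment to segment.
0–3 s: v starts -3 cm/s; Δx = -3·3 + ½·-8·3² = -45 cm; v ends -27 cm/s.
3–9 s: v starts -27 cm/s; Δx = -27·6 + ½·1·6² = -144 cm; v ends -21 cm/s.
x(9) = 0 + Σ Δx = -189 cm.

-189 cm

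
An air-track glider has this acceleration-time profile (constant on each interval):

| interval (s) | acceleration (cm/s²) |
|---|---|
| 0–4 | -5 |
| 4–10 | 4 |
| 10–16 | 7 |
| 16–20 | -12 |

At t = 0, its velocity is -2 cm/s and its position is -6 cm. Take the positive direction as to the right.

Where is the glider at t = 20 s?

104 cm

On each constant-a segment, Δv = aΔt and Δx = v₀Δt + ½aΔt²; chain segment to segment.
0–4 s: v starts -2 cm/s; Δx = -2·4 + ½·-5·4² = -48 cm; v ends -22 cm/s.
4–10 s: v starts -22 cm/s; Δx = -22·6 + ½·4·6² = -60 cm; v ends 2 cm/s.
10–16 s: v starts 2 cm/s; Δx = 2·6 + ½·7·6² = 138 cm; v ends 44 cm/s.
16–20 s: v starts 44 cm/s; Δx = 44·4 + ½·-12·4² = 80 cm; v ends -4 cm/s.
x(20) = -6 + Σ Δx = 104 cm.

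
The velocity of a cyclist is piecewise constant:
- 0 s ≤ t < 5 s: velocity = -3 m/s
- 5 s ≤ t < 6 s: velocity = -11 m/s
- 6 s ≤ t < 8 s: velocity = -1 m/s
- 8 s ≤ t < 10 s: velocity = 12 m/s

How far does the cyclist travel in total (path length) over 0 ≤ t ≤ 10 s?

52 m

Total distance travelled is ∫|v| dt — sum the magnitudes of each area piece.
0–5 s: |-3| × 5 = 15 m
5–6 s: |-11| × 1 = 11 m
6–8 s: |-1| × 2 = 2 m
8–10 s: |12| × 2 = 24 m
Total distance = 52 m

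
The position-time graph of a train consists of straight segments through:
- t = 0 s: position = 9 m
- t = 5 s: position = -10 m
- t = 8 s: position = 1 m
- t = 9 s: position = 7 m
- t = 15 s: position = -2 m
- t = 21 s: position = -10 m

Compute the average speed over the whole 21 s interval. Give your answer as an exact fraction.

53/21 m/s

Average speed = (total path length)/(elapsed time); on a piecewise-linear x-t graph the path length is Σ|Δx|.
0–5 s: |Δx| = |-10 − 9| = 19 m
5–8 s: |Δx| = |1 − -10| = 11 m
8–9 s: |Δx| = |7 − 1| = 6 m
9–15 s: |Δx| = |-2 − 7| = 9 m
15–21 s: |Δx| = |-10 − -2| = 8 m
Total path = 53 m; average speed = 53/21 = 53/21 m/s.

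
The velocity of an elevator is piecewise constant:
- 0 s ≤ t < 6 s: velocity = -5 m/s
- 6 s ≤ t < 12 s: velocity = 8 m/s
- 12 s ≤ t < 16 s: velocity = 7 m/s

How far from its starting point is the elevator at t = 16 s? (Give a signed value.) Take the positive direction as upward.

46 m

Displacement is the signed area under the v-t curve.
0–6 s: -5 × 6 = -30 m
6–12 s: 8 × 6 = 48 m
12–16 s: 7 × 4 = 28 m
Net displacement = 46 m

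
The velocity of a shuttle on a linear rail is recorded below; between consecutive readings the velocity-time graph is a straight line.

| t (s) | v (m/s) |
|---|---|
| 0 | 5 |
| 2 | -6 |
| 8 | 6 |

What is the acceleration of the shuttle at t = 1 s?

-5.5 m/s²

Acceleration is the slope of the v-t graph on 0–2 s: (-6 − 5)/(2 − 0) = -5.5 m/s².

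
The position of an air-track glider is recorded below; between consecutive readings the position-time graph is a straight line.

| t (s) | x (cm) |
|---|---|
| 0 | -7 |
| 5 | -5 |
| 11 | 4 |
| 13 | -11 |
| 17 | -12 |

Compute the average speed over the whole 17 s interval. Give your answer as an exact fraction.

Average speed = (total path length)/(elapsed time); on a piecewise-linear x-t graph the path length is Σ|Δx|.
0–5 s: |Δx| = |-5 − -7| = 2 cm
5–11 s: |Δx| = |4 − -5| = 9 cm
11–13 s: |Δx| = |-11 − 4| = 15 cm
13–17 s: |Δx| = |-12 − -11| = 1 cm
Total path = 27 cm; average speed = 27/17 = 27/17 cm/s.

27/17 cm/s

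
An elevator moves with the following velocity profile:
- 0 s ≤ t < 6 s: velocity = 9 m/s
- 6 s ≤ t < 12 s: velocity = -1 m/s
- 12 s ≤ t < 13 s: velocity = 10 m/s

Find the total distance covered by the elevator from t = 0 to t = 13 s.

Total distance travelled is ∫|v| dt — sum the magnitudes of each area piece.
0–6 s: |9| × 6 = 54 m
6–12 s: |-1| × 6 = 6 m
12–13 s: |10| × 1 = 10 m
Total distance = 70 m

70 m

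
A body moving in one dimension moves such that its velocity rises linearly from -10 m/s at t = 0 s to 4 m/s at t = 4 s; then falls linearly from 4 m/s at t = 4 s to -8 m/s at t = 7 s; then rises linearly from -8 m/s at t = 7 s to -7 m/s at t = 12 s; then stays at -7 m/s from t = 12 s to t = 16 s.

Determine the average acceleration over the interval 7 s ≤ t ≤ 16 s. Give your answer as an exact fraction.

1/9 m/s²

Average acceleration = Δv/Δt = (-7 − -8)/(16 − 7) = 1/9 m/s².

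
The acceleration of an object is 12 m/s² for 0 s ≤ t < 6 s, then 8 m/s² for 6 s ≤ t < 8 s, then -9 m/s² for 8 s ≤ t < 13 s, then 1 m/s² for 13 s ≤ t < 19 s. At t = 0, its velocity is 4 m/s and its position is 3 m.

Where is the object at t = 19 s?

1058.5 m

On each constant-a segment, Δv = aΔt and Δx = v₀Δt + ½aΔt²; chain segment to segment.
0–6 s: v starts 4 m/s; Δx = 4·6 + ½·12·6² = 240 m; v ends 76 m/s.
6–8 s: v starts 76 m/s; Δx = 76·2 + ½·8·2² = 168 m; v ends 92 m/s.
8–13 s: v starts 92 m/s; Δx = 92·5 + ½·-9·5² = 347.5 m; v ends 47 m/s.
13–19 s: v starts 47 m/s; Δx = 47·6 + ½·1·6² = 300 m; v ends 53 m/s.
x(19) = 3 + Σ Δx = 1058.5 m.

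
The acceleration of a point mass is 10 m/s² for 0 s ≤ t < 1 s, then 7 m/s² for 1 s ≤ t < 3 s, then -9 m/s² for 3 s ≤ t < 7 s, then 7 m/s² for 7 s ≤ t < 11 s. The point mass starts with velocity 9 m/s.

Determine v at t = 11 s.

25 m/s

Δv equals the area under the a-t graph; then v = v₀ + Δv.
0–1 s: 10 × 1 = 10 m/s
1–3 s: 7 × 2 = 14 m/s
3–7 s: -9 × 4 = -36 m/s
7–11 s: 7 × 4 = 28 m/s
Δv = 16 m/s, so v(11) = 9 + (16) = 25 m/s.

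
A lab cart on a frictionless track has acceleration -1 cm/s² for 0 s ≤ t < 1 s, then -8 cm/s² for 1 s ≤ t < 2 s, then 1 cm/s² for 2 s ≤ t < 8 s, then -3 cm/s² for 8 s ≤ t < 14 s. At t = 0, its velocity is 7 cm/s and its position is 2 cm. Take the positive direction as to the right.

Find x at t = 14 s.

On each constant-a segment, Δv = aΔt and Δx = v₀Δt + ½aΔt²; chain segment to segment.
0–1 s: v starts 7 cm/s; Δx = 7·1 + ½·-1·1² = 6.5 cm; v ends 6 cm/s.
1–2 s: v starts 6 cm/s; Δx = 6·1 + ½·-8·1² = 2 cm; v ends -2 cm/s.
2–8 s: v starts -2 cm/s; Δx = -2·6 + ½·1·6² = 6 cm; v ends 4 cm/s.
8–14 s: v starts 4 cm/s; Δx = 4·6 + ½·-3·6² = -30 cm; v ends -14 cm/s.
x(14) = 2 + Σ Δx = -13.5 cm.

-13.5 cm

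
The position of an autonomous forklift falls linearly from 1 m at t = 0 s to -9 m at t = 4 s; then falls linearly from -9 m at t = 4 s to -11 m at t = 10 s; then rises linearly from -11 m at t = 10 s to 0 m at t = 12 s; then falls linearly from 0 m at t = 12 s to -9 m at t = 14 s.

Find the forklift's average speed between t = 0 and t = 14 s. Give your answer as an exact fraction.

Average speed = (total path length)/(elapsed time); on a piecewise-linear x-t graph the path length is Σ|Δx|.
0–4 s: |Δx| = |-9 − 1| = 10 m
4–10 s: |Δx| = |-11 − -9| = 2 m
10–12 s: |Δx| = |0 − -11| = 11 m
12–14 s: |Δx| = |-9 − 0| = 9 m
Total path = 32 m; average speed = 32/14 = 16/7 m/s.

16/7 m/s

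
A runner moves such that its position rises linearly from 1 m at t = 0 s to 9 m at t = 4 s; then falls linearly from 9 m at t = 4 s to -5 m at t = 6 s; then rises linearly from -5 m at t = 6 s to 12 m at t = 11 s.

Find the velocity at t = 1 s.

Velocity is the slope of the x-t graph on 0–4 s: (9 − 1)/(4 − 0) = 2 m/s.

2 m/s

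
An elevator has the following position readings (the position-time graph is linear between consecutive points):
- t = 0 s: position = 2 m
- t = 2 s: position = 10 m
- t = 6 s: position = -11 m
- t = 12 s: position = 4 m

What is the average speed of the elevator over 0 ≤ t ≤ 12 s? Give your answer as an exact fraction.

Average speed = (total path length)/(elapsed time); on a piecewise-linear x-t graph the path length is Σ|Δx|.
0–2 s: |Δx| = |10 − 2| = 8 m
2–6 s: |Δx| = |-11 − 10| = 21 m
6–12 s: |Δx| = |4 − -11| = 15 m
Total path = 44 m; average speed = 44/12 = 11/3 m/s.

11/3 m/s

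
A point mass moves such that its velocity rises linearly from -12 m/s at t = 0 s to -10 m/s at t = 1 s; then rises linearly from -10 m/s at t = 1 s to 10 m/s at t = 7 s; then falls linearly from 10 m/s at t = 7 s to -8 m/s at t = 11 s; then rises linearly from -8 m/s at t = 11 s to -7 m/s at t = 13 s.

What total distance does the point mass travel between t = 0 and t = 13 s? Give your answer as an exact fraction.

Total distance travelled is ∫|v| dt — sum the magnitudes of each area piece.
0–1 s: |½(-12 + -10)(1)| = 11 m
1–7 s: v = 0 at t = 4 s; triangle areas 15 + 15 = 30 m
7–11 s: v = 0 at t = 83/9 s; triangle areas 100/9 + 64/9 = 164/9 m
11–13 s: |½(-8 + -7)(2)| = 15 m
Total distance = 668/9 m

668/9 m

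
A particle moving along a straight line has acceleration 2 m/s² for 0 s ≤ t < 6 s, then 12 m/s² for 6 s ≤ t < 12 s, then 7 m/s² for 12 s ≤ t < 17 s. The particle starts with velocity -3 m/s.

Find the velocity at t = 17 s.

116 m/s

Δv equals the area under the a-t graph; then v = v₀ + Δv.
0–6 s: 2 × 6 = 12 m/s
6–12 s: 12 × 6 = 72 m/s
12–17 s: 7 × 5 = 35 m/s
Δv = 119 m/s, so v(17) = -3 + (119) = 116 m/s.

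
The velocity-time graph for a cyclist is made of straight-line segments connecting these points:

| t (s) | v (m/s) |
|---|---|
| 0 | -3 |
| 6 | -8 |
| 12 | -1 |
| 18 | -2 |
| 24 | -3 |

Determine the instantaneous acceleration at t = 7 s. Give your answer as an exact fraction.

7/6 m/s²

Acceleration is the slope of the v-t graph on 6–12 s: (-1 − -8)/(12 − 6) = 7/6 m/s².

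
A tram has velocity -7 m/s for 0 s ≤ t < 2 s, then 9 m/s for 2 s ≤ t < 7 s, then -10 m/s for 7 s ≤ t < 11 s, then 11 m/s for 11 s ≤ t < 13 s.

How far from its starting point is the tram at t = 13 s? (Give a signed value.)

Net displacement equals the area under the velocity-time graph (areas below the axis count negative).
0–2 s: -7 × 2 = -14 m
2–7 s: 9 × 5 = 45 m
7–11 s: -10 × 4 = -40 m
11–13 s: 11 × 2 = 22 m
Net displacement = 13 m

13 m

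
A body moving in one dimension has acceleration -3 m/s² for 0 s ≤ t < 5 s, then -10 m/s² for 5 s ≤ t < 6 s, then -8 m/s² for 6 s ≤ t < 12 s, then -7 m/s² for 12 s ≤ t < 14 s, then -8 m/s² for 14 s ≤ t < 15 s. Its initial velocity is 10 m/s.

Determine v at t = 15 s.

-85 m/s

Δv equals the area under the a-t graph; then v = v₀ + Δv.
0–5 s: -3 × 5 = -15 m/s
5–6 s: -10 × 1 = -10 m/s
6–12 s: -8 × 6 = -48 m/s
12–14 s: -7 × 2 = -14 m/s
14–15 s: -8 × 1 = -8 m/s
Δv = -95 m/s, so v(15) = 10 + (-95) = -85 m/s.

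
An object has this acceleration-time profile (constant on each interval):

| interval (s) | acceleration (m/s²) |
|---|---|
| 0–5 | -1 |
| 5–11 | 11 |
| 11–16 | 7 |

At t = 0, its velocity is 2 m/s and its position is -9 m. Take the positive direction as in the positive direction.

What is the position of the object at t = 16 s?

571 m

On each constant-a segment, Δv = aΔt and Δx = v₀Δt + ½aΔt²; chain segment to segment.
0–5 s: v starts 2 m/s; Δx = 2·5 + ½·-1·5² = -2.5 m; v ends -3 m/s.
5–11 s: v starts -3 m/s; Δx = -3·6 + ½·11·6² = 180 m; v ends 63 m/s.
11–16 s: v starts 63 m/s; Δx = 63·5 + ½·7·5² = 402.5 m; v ends 98 m/s.
x(16) = -9 + Σ Δx = 571 m.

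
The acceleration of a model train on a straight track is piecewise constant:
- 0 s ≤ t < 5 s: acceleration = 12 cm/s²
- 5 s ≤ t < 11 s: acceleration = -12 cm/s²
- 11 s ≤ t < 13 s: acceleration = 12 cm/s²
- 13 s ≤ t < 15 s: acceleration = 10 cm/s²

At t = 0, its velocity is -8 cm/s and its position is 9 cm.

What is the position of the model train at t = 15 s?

On each constant-a segment, Δv = aΔt and Δx = v₀Δt + ½aΔt²; chain segment to segment.
0–5 s: v starts -8 cm/s; Δx = -8·5 + ½·12·5² = 110 cm; v ends 52 cm/s.
5–11 s: v starts 52 cm/s; Δx = 52·6 + ½·-12·6² = 96 cm; v ends -20 cm/s.
11–13 s: v starts -20 cm/s; Δx = -20·2 + ½·12·2² = -16 cm; v ends 4 cm/s.
13–15 s: v starts 4 cm/s; Δx = 4·2 + ½·10·2² = 28 cm; v ends 24 cm/s.
x(15) = 9 + Σ Δx = 227 cm.

227 cm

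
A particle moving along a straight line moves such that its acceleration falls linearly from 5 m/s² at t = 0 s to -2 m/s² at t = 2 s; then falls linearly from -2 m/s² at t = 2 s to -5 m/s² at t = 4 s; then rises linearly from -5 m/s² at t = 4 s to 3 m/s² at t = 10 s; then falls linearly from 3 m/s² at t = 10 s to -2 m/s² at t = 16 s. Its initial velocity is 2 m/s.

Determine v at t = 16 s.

-5 m/s

Δv equals the area under the a-t graph; then v = v₀ + Δv.
0–2 s: ½(5 + -2)(2) = 3 m/s
2–4 s: ½(-2 + -5)(2) = -7 m/s
4–10 s: ½(-5 + 3)(6) = -6 m/s
10–16 s: ½(3 + -2)(6) = 3 m/s
Δv = -7 m/s, so v(16) = 2 + (-7) = -5 m/s.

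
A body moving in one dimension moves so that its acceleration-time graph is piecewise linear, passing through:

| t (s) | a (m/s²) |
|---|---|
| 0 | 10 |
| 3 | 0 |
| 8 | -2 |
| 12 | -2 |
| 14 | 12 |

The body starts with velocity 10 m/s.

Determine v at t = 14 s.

22 m/s

Δv equals the area under the a-t graph; then v = v₀ + Δv.
0–3 s: ½(10 + 0)(3) = 15 m/s
3–8 s: ½(0 + -2)(5) = -5 m/s
8–12 s: -2 × 4 = -8 m/s
12–14 s: ½(-2 + 12)(2) = 10 m/s
Δv = 12 m/s, so v(14) = 10 + (12) = 22 m/s.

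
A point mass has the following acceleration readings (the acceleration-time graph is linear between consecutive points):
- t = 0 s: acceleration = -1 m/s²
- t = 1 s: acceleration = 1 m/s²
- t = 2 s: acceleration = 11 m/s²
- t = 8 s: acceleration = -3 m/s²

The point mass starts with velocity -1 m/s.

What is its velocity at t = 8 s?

29 m/s

Δv equals the area under the a-t graph; then v = v₀ + Δv.
0–1 s: ½(-1 + 1)(1) = 0 m/s
1–2 s: ½(1 + 11)(1) = 6 m/s
2–8 s: ½(11 + -3)(6) = 24 m/s
Δv = 30 m/s, so v(8) = -1 + (30) = 29 m/s.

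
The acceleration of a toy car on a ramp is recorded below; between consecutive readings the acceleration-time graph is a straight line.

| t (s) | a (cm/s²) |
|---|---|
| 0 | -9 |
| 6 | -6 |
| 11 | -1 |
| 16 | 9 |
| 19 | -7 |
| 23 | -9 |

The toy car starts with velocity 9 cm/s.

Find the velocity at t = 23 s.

Δv equals the area under the a-t graph; then v = v₀ + Δv.
0–6 s: ½(-9 + -6)(6) = -45 cm/s
6–11 s: ½(-6 + -1)(5) = -17.5 cm/s
11–16 s: ½(-1 + 9)(5) = 20 cm/s
16–19 s: ½(9 + -7)(3) = 3 cm/s
19–23 s: ½(-7 + -9)(4) = -32 cm/s
Δv = -71.5 cm/s, so v(23) = 9 + (-71.5) = -62.5 cm/s.

-62.5 cm/s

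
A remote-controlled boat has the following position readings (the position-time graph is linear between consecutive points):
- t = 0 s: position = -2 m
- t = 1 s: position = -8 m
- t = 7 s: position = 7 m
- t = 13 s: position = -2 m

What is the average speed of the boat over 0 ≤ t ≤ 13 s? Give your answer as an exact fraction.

30/13 m/s

Average speed = (total path length)/(elapsed time); on a piecewise-linear x-t graph the path length is Σ|Δx|.
0–1 s: |Δx| = |-8 − -2| = 6 m
1–7 s: |Δx| = |7 − -8| = 15 m
7–13 s: |Δx| = |-2 − 7| = 9 m
Total path = 30 m; average speed = 30/13 = 30/13 m/s.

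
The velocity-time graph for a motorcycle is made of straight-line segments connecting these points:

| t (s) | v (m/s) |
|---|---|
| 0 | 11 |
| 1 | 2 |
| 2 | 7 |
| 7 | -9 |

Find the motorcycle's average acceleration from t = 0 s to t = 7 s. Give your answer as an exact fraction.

Average acceleration = Δv/Δt = (-9 − 11)/(7 − 0) = -20/7 m/s².

-20/7 m/s²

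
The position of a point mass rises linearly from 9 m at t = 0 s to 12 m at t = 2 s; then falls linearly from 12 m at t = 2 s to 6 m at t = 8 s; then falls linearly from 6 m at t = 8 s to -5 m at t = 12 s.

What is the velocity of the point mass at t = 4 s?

-1 m/s

Velocity is the slope of the x-t graph on 2–8 s: (6 − 12)/(8 − 2) = -1 m/s.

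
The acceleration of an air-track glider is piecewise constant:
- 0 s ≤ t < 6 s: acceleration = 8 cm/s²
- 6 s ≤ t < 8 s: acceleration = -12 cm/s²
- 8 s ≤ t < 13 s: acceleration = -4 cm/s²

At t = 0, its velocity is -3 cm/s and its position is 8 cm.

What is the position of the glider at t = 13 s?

255 cm

On each constant-a segment, Δv = aΔt and Δx = v₀Δt + ½aΔt²; chain segment to segment.
0–6 s: v starts -3 cm/s; Δx = -3·6 + ½·8·6² = 126 cm; v ends 45 cm/s.
6–8 s: v starts 45 cm/s; Δx = 45·2 + ½·-12·2² = 66 cm; v ends 21 cm/s.
8–13 s: v starts 21 cm/s; Δx = 21·5 + ½·-4·5² = 55 cm; v ends 1 cm/s.
x(13) = 8 + Σ Δx = 255 cm.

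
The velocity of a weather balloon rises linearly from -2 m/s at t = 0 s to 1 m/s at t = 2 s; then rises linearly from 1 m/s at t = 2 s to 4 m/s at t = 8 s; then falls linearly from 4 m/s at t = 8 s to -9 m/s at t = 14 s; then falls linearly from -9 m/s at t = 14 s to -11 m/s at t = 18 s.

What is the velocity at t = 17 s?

-10.5 m/s

On 14–18 s the graph is linear from -9 to -11 m/s: v(17) = -9 + (-11 − -9)·(17 − 14)/(18 − 14) = -10.5 m/s.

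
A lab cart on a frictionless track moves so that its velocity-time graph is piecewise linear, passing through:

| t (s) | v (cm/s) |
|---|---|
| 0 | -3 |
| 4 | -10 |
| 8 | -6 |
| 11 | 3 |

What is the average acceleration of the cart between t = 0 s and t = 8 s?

-0.375 cm/s²

Average acceleration = Δv/Δt = (-6 − -3)/(8 − 0) = -0.375 cm/s².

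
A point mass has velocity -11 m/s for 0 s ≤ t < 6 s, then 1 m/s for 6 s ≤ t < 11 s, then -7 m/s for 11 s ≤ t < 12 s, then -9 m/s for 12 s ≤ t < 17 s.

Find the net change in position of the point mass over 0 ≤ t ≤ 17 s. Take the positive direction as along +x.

-113 m

Displacement is the signed area under the v-t curve.
0–6 s: -11 × 6 = -66 m
6–11 s: 1 × 5 = 5 m
11–12 s: -7 × 1 = -7 m
12–17 s: -9 × 5 = -45 m
Net displacement = -113 m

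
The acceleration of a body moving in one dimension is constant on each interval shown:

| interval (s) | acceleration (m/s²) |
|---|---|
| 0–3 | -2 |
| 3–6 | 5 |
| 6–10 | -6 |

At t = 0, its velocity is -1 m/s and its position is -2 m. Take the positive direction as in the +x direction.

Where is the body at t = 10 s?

-28.5 m

On each constant-a segment, Δv = aΔt and Δx = v₀Δt + ½aΔt²; chain segment to segment.
0–3 s: v starts -1 m/s; Δx = -1·3 + ½·-2·3² = -12 m; v ends -7 m/s.
3–6 s: v starts -7 m/s; Δx = -7·3 + ½·5·3² = 1.5 m; v ends 8 m/s.
6–10 s: v starts 8 m/s; Δx = 8·4 + ½·-6·4² = -16 m; v ends -16 m/s.
x(10) = -2 + Σ Δx = -28.5 m.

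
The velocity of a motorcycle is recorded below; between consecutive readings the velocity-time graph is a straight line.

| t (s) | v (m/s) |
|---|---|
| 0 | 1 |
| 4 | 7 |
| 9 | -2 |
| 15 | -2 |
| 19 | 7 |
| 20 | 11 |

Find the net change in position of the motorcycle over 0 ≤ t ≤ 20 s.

Net displacement equals the area under the velocity-time graph (areas below the axis count negative).
0–4 s: ½(1 + 7)(4) = 16 m
4–9 s: ½(7 + -2)(5) = 12.5 m
9–15 s: -2 × 6 = -12 m
15–19 s: ½(-2 + 7)(4) = 10 m
19–20 s: ½(7 + 11)(1) = 9 m
Net displacement = 35.5 m

35.5 m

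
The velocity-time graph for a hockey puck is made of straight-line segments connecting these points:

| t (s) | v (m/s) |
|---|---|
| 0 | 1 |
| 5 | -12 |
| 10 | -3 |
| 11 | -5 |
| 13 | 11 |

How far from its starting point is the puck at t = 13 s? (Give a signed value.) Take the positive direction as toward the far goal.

-63 m

Net displacement equals the area under the velocity-time graph (areas below the axis count negative).
0–5 s: ½(1 + -12)(5) = -27.5 m
5–10 s: ½(-12 + -3)(5) = -37.5 m
10–11 s: ½(-3 + -5)(1) = -4 m
11–13 s: ½(-5 + 11)(2) = 6 m
Net displacement = -63 m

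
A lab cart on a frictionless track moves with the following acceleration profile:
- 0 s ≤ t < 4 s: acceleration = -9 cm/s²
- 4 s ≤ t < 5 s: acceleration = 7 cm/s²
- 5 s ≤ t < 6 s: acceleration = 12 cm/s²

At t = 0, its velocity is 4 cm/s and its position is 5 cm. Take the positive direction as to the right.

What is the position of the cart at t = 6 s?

-98.5 cm

On each constant-a segment, Δv = aΔt and Δx = v₀Δt + ½aΔt²; chain segment to segment.
0–4 s: v starts 4 cm/s; Δx = 4·4 + ½·-9·4² = -56 cm; v ends -32 cm/s.
4–5 s: v starts -32 cm/s; Δx = -32·1 + ½·7·1² = -28.5 cm; v ends -25 cm/s.
5–6 s: v starts -25 cm/s; Δx = -25·1 + ½·12·1² = -19 cm; v ends -13 cm/s.
x(6) = 5 + Σ Δx = -98.5 cm.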